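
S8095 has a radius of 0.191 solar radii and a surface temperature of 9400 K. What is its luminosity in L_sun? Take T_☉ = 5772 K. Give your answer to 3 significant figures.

L/L_☉ = (R/R_☉)² (T/T_☉)⁴ = (0.191)² × (9400/5772)⁴
       = 0.03648 × (1.629)⁴ = 0.03648 × 7.034 = 0.2566.

0.257 L_sun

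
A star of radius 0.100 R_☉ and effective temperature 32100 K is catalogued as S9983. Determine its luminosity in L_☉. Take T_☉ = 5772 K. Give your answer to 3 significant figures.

9.57 L_☉

L/L_☉ = (R/R_☉)² (T/T_☉)⁴ = (0.100)² × (32100/5772)⁴
       = 0.01000 × (5.561)⁴ = 0.01000 × 956.6 = 9.566.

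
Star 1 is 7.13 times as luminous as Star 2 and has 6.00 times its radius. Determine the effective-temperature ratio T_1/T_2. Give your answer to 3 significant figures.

L ∝ R²T⁴ gives T ∝ (L/R²)^(1/4), so
T_1/T_2 = (7.13 / 6.00²)^(1/4) = (0.1981)^(1/4) = 0.6671.

0.667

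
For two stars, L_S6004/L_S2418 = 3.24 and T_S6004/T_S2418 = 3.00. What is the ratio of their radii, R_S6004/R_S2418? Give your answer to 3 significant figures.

L ∝ R²T⁴ gives R ∝ √L / T², so
R_S6004/R_S2418 = √(3.24) / (3.00)² = 1.800 / 9.000 = 0.2000.

0.200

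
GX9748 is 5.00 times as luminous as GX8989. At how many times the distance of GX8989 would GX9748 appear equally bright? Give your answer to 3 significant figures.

Equal flux requires L_GX9748/d_GX9748² = L_GX8989/d_GX8989², so d_GX9748/d_GX8989 = √(L_GX9748/L_GX8989)
= √(5.00) = 2.236.

2.24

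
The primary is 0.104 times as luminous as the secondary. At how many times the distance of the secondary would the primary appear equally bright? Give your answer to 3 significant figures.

0.322

Equal flux requires L_p/d_p² = L_s/d_s², so d_p/d_s = √(L_p/L_s)
= √(0.104) = 0.3225.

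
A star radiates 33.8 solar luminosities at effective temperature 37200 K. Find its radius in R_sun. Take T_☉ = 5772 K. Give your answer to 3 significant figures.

0.140 R_sun

R/R_☉ = √(L/L_☉) / (T/T_☉)² = √(33.8) / (6.445)²
       = 5.814 / 41.54 = 0.1400.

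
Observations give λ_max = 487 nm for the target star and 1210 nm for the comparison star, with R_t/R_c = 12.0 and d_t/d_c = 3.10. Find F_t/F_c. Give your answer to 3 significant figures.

Wien's law: T_t/T_c = λ_c/λ_t = 1210/487 = 2.485.
L_t/L_c = (R_t/R_c)²(T_t/T_c)⁴ = (12.0)²(2.485)⁴ = 5488.
F_t/F_c = (L_t/L_c)/(d_t/d_c)² = 5488/(3.10)² = 571.0.

571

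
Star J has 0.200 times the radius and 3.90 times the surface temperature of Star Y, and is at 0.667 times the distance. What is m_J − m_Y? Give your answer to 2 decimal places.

L_J/L_Y = (0.200)²(3.90)⁴ = 9.254.
F_J/F_Y = (L_J/L_Y)/(d_J/d_Y)² = 9.254/0.4449 = 20.80.
m_J − m_Y = −2.5 log₁₀(20.80) = -3.30.

-3.30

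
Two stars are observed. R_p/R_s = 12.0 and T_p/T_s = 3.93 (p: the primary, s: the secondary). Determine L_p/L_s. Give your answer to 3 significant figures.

3.44×10^4

From the Stefan–Boltzmann law, L ∝ R²T⁴, so
L_p/L_s = (R_p/R_s)² (T_p/T_s)⁴ = (12.0)² × (3.93)⁴ = 144.0 × 238.5 = 3.435×10^4.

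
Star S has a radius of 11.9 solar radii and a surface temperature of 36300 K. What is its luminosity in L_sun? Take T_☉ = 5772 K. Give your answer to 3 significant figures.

2.22×10^5 L_sun

L/L_☉ = (R/R_☉)² (T/T_☉)⁴ = (11.9)² × (36300/5772)⁴
       = 141.6 × (6.289)⁴ = 141.6 × 1564 = 2.215×10^5.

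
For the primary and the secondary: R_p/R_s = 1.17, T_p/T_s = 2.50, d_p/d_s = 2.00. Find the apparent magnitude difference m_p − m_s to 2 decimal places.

-2.82

L_p/L_s = (1.17)²(2.50)⁴ = 53.47.
F_p/F_s = (L_p/L_s)/(d_p/d_s)² = 53.47/4.000 = 13.37.
m_p − m_s = −2.5 log₁₀(13.37) = -2.82.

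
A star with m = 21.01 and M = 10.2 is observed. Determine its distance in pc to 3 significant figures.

1.45×10^3 pc

m − M = 5 log₁₀(d/10 pc)
21.01 − (10.2) = 10.81 = 5 log₁₀(d/10)
d = 10 × 10^(10.81/5) = 10 × 10^2.162 = 1452 pc.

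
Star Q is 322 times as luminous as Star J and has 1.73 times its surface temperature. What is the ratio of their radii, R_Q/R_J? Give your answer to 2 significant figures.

6.0

L ∝ R²T⁴ gives R ∝ √L / T², so
R_Q/R_J = √(322) / (1.73)² = 17.94 / 2.993 = 5.996.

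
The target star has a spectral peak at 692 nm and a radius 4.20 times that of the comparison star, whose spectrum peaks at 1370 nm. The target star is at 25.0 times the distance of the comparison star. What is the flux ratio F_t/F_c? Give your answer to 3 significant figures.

Wien's law: T_t/T_c = λ_c/λ_t = 1370/692 = 1.980.
L_t/L_c = (R_t/R_c)²(T_t/T_c)⁴ = (4.20)²(1.980)⁴ = 271.0.
F_t/F_c = (L_t/L_c)/(d_t/d_c)² = 271.0/(25.0)² = 0.4336.

0.434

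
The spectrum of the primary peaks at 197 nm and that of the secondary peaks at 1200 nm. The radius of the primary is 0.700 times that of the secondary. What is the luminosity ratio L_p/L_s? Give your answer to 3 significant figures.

675

Wien's law gives T ∝ 1/λ_max, so T_p/T_s = λ_s/λ_p = 1200/197 = 6.091.
Then L ∝ R²T⁴ gives L_p/L_s = (0.700)² × (6.091)⁴ = 0.4900 × 1377 = 674.6.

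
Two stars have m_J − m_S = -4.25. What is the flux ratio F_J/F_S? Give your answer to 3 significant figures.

50.1

F_J/F_S = 10^(−(m_J − m_S)/2.5) = 10^(4.25/2.5) = 10^1.700 = 50.12.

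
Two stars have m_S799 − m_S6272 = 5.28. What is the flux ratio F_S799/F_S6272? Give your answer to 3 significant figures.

0.00773

F_S799/F_S6272 = 10^(−(m_S799 − m_S6272)/2.5) = 10^(-5.28/2.5) = 10^-2.112 = 0.007727.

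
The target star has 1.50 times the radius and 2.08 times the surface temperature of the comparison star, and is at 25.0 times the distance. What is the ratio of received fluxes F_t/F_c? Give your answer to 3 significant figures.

0.0674

L_t/L_c = (R_t/R_c)²(T_t/T_c)⁴ = (1.50)² × (2.08)⁴ = 42.11.
F_t/F_c = (L_t/L_c)/(d_t/d_c)² = 42.11 / (25.0)² = 0.06738.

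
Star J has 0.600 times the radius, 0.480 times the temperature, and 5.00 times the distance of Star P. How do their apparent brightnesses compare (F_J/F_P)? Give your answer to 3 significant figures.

7.64×10^-4

L_J/L_P = (R_J/R_P)²(T_J/T_P)⁴ = (0.600)² × (0.480)⁴ = 0.01911.
F_J/F_P = (L_J/L_P)/(d_J/d_P)² = 0.01911 / (5.00)² = 7.644×10^-4.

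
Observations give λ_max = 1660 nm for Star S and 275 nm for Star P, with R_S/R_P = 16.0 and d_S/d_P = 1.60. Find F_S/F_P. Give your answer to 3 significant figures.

0.0753

Wien's law: T_S/T_P = λ_P/λ_S = 275/1660 = 0.1657.
L_S/L_P = (R_S/R_P)²(T_S/T_P)⁴ = (16.0)²(0.1657)⁴ = 0.1928.
F_S/F_P = (L_S/L_P)/(d_S/d_P)² = 0.1928/(1.60)² = 0.07532.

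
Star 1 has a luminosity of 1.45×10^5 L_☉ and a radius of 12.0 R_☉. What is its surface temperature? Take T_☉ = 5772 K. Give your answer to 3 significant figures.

3.25×10^4 K

T/T_☉ = (L/L_☉)^(1/4) / (R/R_☉)^(1/2)
T = 5772 × (1.45×10^5)^(1/4) / √(12.0) = 5772 × 19.51 / 3.464 = 3.251×10^4 K.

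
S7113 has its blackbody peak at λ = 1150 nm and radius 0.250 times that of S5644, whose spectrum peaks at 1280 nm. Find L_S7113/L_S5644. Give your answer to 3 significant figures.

0.0959

Wien's law gives T ∝ 1/λ_max, so T_S7113/T_S5644 = λ_S5644/λ_S7113 = 1280/1150 = 1.113.
Then L ∝ R²T⁴ gives L_S7113/L_S5644 = (0.250)² × (1.113)⁴ = 0.06250 × 1.535 = 0.09592.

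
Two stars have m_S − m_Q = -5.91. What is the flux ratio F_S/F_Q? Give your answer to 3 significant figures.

231

F_S/F_Q = 10^(−(m_S − m_Q)/2.5) = 10^(5.91/2.5) = 10^2.364 = 231.2.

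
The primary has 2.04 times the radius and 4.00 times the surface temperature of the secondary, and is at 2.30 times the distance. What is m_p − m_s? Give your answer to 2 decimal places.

-5.76

L_p/L_s = (2.04)²(4.00)⁴ = 1065.
F_p/F_s = (L_p/L_s)/(d_p/d_s)² = 1065/5.290 = 201.4.
m_p − m_s = −2.5 log₁₀(201.4) = -5.76.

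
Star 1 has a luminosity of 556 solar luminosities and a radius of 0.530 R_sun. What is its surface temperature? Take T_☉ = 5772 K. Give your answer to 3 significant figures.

3.85×10^4 K

T/T_☉ = (L/L_☉)^(1/4) / (R/R_☉)^(1/2)
T = 5772 × (556)^(1/4) / √(0.530) = 5772 × 4.856 / 0.7280 = 3.850×10^4 K.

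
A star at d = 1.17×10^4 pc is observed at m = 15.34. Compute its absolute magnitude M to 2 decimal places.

M = m − 5 log₁₀(d/10 pc) = 15.34 − 5 log₁₀(1.17×10^4/10)
  = 15.34 − 5 × 3.068 = 15.34 − 15.34 = -0.00.

-0.00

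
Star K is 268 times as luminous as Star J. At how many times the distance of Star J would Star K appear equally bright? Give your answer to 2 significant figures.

16

Equal flux requires L_K/d_K² = L_J/d_J², so d_K/d_J = √(L_K/L_J)
= √(268) = 16.37.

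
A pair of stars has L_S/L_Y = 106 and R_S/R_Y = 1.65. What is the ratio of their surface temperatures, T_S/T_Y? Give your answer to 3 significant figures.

2.50

L ∝ R²T⁴ gives T ∝ (L/R²)^(1/4), so
T_S/T_Y = (106 / 1.65²)^(1/4) = (38.93)^(1/4) = 2.498.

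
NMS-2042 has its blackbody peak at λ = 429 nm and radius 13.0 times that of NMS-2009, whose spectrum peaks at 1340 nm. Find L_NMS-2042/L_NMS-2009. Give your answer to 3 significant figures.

1.61×10^4

Wien's law gives T ∝ 1/λ_max, so T_NMS-2042/T_NMS-2009 = λ_NMS-2009/λ_NMS-2042 = 1340/429 = 3.124.
Then L ∝ R²T⁴ gives L_NMS-2042/L_NMS-2009 = (13.0)² × (3.124)⁴ = 169.0 × 95.19 = 1.609×10^4.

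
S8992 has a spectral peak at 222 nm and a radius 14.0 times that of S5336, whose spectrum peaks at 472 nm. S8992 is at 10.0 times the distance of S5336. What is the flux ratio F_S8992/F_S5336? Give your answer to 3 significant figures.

Wien's law: T_S8992/T_S5336 = λ_S5336/λ_S8992 = 472/222 = 2.126.
L_S8992/L_S5336 = (R_S8992/R_S5336)²(T_S8992/T_S5336)⁴ = (14.0)²(2.126)⁴ = 4005.
F_S8992/F_S5336 = (L_S8992/L_S5336)/(d_S8992/d_S5336)² = 4005/(10.0)² = 40.05.

40.1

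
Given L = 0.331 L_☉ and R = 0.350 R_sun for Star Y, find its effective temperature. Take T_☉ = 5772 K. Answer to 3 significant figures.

T/T_☉ = (L/L_☉)^(1/4) / (R/R_☉)^(1/2)
T = 5772 × (0.331)^(1/4) / √(0.350) = 5772 × 0.7585 / 0.5916 = 7400 K.

7.40×10^3 K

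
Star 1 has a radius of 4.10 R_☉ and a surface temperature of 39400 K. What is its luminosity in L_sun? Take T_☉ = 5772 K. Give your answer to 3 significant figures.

L/L_☉ = (R/R_☉)² (T/T_☉)⁴ = (4.10)² × (39400/5772)⁴
       = 16.81 × (6.826)⁴ = 16.81 × 2171 = 3.650×10^4.

3.65×10^4 L_sun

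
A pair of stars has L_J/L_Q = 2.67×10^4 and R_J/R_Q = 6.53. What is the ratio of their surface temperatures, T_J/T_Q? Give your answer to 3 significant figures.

5.00

L ∝ R²T⁴ gives T ∝ (L/R²)^(1/4), so
T_J/T_Q = (2.67×10^4 / 6.53²)^(1/4) = (626.2)^(1/4) = 5.002.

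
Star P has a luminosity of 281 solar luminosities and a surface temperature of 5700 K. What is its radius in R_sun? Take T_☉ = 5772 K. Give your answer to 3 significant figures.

17.2 R_sun

R/R_☉ = √(L/L_☉) / (T/T_☉)² = √(281) / (0.9875)²
       = 16.76 / 0.9752 = 17.19.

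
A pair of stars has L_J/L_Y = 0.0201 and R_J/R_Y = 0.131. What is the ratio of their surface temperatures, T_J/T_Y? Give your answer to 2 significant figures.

L ∝ R²T⁴ gives T ∝ (L/R²)^(1/4), so
T_J/T_Y = (0.0201 / 0.131²)^(1/4) = (1.171)^(1/4) = 1.040.

1.0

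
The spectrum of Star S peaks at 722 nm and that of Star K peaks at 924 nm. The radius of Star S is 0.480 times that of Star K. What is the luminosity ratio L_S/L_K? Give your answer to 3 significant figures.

Wien's law gives T ∝ 1/λ_max, so T_S/T_K = λ_K/λ_S = 924/722 = 1.280.
Then L ∝ R²T⁴ gives L_S/L_K = (0.480)² × (1.280)⁴ = 0.2304 × 2.682 = 0.6180.

0.618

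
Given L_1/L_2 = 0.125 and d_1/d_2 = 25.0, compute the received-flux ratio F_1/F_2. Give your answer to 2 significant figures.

2.0×10^-4

F = L/(4πd²), so F_1/F_2 = (L_1/L_2) / (d_1/d_2)²
= 0.125 / (25.0)² = 0.125 / 625.0 = 2.000×10^-4.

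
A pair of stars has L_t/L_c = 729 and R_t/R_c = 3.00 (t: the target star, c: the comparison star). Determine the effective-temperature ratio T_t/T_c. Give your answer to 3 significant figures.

L ∝ R²T⁴ gives T ∝ (L/R²)^(1/4), so
T_t/T_c = (729 / 3.00²)^(1/4) = (81.00)^(1/4) = 3.000.

3.00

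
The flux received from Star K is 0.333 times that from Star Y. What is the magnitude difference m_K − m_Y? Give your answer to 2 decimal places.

m_K − m_Y = −2.5 log₁₀(F_K/F_Y) = −2.5 log₁₀(0.333) = −2.5 × (-0.478) = 1.194.

1.19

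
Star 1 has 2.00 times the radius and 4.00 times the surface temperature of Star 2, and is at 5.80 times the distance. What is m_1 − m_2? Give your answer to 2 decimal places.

L_1/L_2 = (2.00)²(4.00)⁴ = 1024.
F_1/F_2 = (L_1/L_2)/(d_1/d_2)² = 1024/33.64 = 30.44.
m_1 − m_2 = −2.5 log₁₀(30.44) = -3.71.

-3.71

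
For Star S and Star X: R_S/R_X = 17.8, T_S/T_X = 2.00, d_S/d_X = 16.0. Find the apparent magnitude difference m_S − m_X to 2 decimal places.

L_S/L_X = (17.8)²(2.00)⁴ = 5069.
F_S/F_X = (L_S/L_X)/(d_S/d_X)² = 5069/256.0 = 19.80.
m_S − m_X = −2.5 log₁₀(19.80) = -3.24.

-3.24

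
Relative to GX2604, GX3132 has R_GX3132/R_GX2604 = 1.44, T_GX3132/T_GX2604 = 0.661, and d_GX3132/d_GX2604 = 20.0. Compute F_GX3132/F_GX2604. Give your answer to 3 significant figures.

9.90×10^-4

L_GX3132/L_GX2604 = (R_GX3132/R_GX2604)²(T_GX3132/T_GX2604)⁴ = (1.44)² × (0.661)⁴ = 0.3959.
F_GX3132/F_GX2604 = (L_GX3132/L_GX2604)/(d_GX3132/d_GX2604)² = 0.3959 / (20.0)² = 9.896×10^-4.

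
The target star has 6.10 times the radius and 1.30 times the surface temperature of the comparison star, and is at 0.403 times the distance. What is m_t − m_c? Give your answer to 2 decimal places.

-7.04

L_t/L_c = (6.10)²(1.30)⁴ = 106.3.
F_t/F_c = (L_t/L_c)/(d_t/d_c)² = 106.3/0.1624 = 654.4.
m_t − m_c = −2.5 log₁₀(654.4) = -7.04.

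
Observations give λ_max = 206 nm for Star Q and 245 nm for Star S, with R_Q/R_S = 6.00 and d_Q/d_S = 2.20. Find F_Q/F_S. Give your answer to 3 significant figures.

Wien's law: T_Q/T_S = λ_S/λ_Q = 245/206 = 1.189.
L_Q/L_S = (R_Q/R_S)²(T_Q/T_S)⁴ = (6.00)²(1.189)⁴ = 72.03.
F_Q/F_S = (L_Q/L_S)/(d_Q/d_S)² = 72.03/(2.20)² = 14.88.

14.9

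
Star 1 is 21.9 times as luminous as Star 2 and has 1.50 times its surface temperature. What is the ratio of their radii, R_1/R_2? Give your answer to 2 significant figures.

2.1

L ∝ R²T⁴ gives R ∝ √L / T², so
R_1/R_2 = √(21.9) / (1.50)² = 4.680 / 2.250 = 2.080.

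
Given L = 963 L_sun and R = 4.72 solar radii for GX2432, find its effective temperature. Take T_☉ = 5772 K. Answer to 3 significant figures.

1.48×10^4 K

T/T_☉ = (L/L_☉)^(1/4) / (R/R_☉)^(1/2)
T = 5772 × (963)^(1/4) / √(4.72) = 5772 × 5.571 / 2.173 = 1.480×10^4 K.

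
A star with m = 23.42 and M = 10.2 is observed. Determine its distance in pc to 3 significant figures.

4.41×10^3 pc

m − M = 5 log₁₀(d/10 pc)
23.42 − (10.2) = 13.22 = 5 log₁₀(d/10)
d = 10 × 10^(13.22/5) = 10 × 10^2.644 = 4406 pc.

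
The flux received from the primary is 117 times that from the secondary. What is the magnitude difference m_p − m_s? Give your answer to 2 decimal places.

-5.17

m_p − m_s = −2.5 log₁₀(F_p/F_s) = −2.5 log₁₀(117) = −2.5 × (2.068) = -5.170.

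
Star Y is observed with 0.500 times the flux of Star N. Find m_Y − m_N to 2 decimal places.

0.75

m_Y − m_N = −2.5 log₁₀(F_Y/F_N) = −2.5 log₁₀(0.500) = −2.5 × (-0.301) = 0.753.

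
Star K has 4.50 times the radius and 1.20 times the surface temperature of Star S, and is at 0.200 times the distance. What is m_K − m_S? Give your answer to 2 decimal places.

L_K/L_S = (4.50)²(1.20)⁴ = 41.99.
F_K/F_S = (L_K/L_S)/(d_K/d_S)² = 41.99/0.04000 = 1050.
m_K − m_S = −2.5 log₁₀(1050) = -7.55.

-7.55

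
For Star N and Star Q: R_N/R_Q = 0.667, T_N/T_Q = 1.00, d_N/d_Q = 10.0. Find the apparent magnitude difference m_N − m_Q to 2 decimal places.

5.88

L_N/L_Q = (0.667)²(1.00)⁴ = 0.4449.
F_N/F_Q = (L_N/L_Q)/(d_N/d_Q)² = 0.4449/100.0 = 0.004449.
m_N − m_Q = −2.5 log₁₀(0.004449) = 5.88.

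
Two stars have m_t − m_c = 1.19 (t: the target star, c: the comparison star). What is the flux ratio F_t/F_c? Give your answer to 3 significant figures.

F_t/F_c = 10^(−(m_t − m_c)/2.5) = 10^(-1.19/2.5) = 10^-0.476 = 0.3342.

0.334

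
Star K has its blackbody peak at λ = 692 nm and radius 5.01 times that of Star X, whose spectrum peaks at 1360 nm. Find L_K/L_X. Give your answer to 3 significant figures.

Wien's law gives T ∝ 1/λ_max, so T_K/T_X = λ_X/λ_K = 1360/692 = 1.965.
Then L ∝ R²T⁴ gives L_K/L_X = (5.01)² × (1.965)⁴ = 25.10 × 14.92 = 374.5.

374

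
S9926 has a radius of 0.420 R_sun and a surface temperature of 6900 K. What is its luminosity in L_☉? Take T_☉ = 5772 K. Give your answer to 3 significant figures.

0.360 L_☉

L/L_☉ = (R/R_☉)² (T/T_☉)⁴ = (0.420)² × (6900/5772)⁴
       = 0.1764 × (1.195)⁴ = 0.1764 × 2.042 = 0.3602.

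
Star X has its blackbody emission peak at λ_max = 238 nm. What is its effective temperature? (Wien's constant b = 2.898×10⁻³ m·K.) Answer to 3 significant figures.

1.22×10^4 K

T = b/λ_max = 2.898×10⁻³ / (238×10⁻⁹) = 1.218×10^4 K.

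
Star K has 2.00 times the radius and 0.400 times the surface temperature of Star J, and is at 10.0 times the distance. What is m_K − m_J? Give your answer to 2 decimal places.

L_K/L_J = (2.00)²(0.400)⁴ = 0.1024.
F_K/F_J = (L_K/L_J)/(d_K/d_J)² = 0.1024/100.0 = 0.001024.
m_K − m_J = −2.5 log₁₀(0.001024) = 7.47.

7.47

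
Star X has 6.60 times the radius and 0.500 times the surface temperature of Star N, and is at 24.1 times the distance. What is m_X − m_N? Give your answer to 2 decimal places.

5.82

L_X/L_N = (6.60)²(0.500)⁴ = 2.722.
F_X/F_N = (L_X/L_N)/(d_X/d_N)² = 2.722/580.8 = 0.004687.
m_X − m_N = −2.5 log₁₀(0.004687) = 5.82.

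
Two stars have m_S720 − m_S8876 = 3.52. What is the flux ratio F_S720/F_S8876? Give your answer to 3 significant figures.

0.0391

F_S720/F_S8876 = 10^(−(m_S720 − m_S8876)/2.5) = 10^(-3.52/2.5) = 10^-1.408 = 0.03908.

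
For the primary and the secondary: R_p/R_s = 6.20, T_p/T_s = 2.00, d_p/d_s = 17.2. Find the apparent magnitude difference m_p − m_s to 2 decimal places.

-0.79

L_p/L_s = (6.20)²(2.00)⁴ = 615.0.
F_p/F_s = (L_p/L_s)/(d_p/d_s)² = 615.0/295.8 = 2.079.
m_p − m_s = −2.5 log₁₀(2.079) = -0.79.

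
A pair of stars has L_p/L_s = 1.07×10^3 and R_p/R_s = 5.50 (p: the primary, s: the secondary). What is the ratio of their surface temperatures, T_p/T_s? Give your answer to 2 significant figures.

L ∝ R²T⁴ gives T ∝ (L/R²)^(1/4), so
T_p/T_s = (1.07×10^3 / 5.50²)^(1/4) = (35.37)^(1/4) = 2.439.

2.4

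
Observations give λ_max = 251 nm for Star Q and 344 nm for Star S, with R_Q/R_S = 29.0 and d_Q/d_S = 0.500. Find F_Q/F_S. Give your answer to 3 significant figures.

1.19×10^4

Wien's law: T_Q/T_S = λ_S/λ_Q = 344/251 = 1.371.
L_Q/L_S = (R_Q/R_S)²(T_Q/T_S)⁴ = (29.0)²(1.371)⁴ = 2967.
F_Q/F_S = (L_Q/L_S)/(d_Q/d_S)² = 2967/(0.500)² = 1.187×10^4.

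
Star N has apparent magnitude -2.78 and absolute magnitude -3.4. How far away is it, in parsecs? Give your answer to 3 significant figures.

13.3 pc

m − M = 5 log₁₀(d/10 pc)
-2.78 − (-3.4) = 0.62 = 5 log₁₀(d/10)
d = 10 × 10^(0.62/5) = 10 × 10^0.124 = 13.30 pc.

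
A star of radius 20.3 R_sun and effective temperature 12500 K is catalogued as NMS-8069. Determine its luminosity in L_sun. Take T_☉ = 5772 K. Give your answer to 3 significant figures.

9.06×10^3 L_sun

L/L_☉ = (R/R_☉)² (T/T_☉)⁴ = (20.3)² × (12500/5772)⁴
       = 412.1 × (2.166)⁴ = 412.1 × 22.00 = 9064.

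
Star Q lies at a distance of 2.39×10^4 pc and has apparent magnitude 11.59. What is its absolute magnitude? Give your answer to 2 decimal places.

-5.30

M = m − 5 log₁₀(d/10 pc) = 11.59 − 5 log₁₀(2.39×10^4/10)
  = 11.59 − 5 × 3.378 = 11.59 − 16.89 = -5.30.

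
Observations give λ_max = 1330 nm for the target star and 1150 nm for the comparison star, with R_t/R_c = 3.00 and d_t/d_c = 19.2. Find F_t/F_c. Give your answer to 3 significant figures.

0.0136

Wien's law: T_t/T_c = λ_c/λ_t = 1150/1330 = 0.8647.
L_t/L_c = (R_t/R_c)²(T_t/T_c)⁴ = (3.00)²(0.8647)⁴ = 5.031.
F_t/F_c = (L_t/L_c)/(d_t/d_c)² = 5.031/(19.2)² = 0.01365.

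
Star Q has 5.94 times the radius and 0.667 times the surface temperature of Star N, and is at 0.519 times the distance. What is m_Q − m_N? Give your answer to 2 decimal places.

-3.53

L_Q/L_N = (5.94)²(0.667)⁴ = 6.984.
F_Q/F_N = (L_Q/L_N)/(d_Q/d_N)² = 6.984/0.2694 = 25.93.
m_Q − m_N = −2.5 log₁₀(25.93) = -3.53.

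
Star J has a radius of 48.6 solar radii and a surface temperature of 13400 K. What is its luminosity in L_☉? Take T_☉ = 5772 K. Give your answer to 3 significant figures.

6.86×10^4 L_☉

L/L_☉ = (R/R_☉)² (T/T_☉)⁴ = (48.6)² × (13400/5772)⁴
       = 2362 × (2.322)⁴ = 2362 × 29.05 = 6.861×10^4.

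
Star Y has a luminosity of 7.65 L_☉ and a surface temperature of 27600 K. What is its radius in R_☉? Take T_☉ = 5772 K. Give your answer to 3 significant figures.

R/R_☉ = √(L/L_☉) / (T/T_☉)² = √(7.65) / (4.782)²
       = 2.766 / 22.86 = 0.1210.

0.121 R_☉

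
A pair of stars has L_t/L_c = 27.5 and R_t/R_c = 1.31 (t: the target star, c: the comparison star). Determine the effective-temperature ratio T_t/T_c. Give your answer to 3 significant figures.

2.00

L ∝ R²T⁴ gives T ∝ (L/R²)^(1/4), so
T_t/T_c = (27.5 / 1.31²)^(1/4) = (16.02)^(1/4) = 2.001.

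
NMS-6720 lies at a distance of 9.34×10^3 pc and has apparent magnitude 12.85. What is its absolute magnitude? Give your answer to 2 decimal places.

M = m − 5 log₁₀(d/10 pc) = 12.85 − 5 log₁₀(9.34×10^3/10)
  = 12.85 − 5 × 2.970 = 12.85 − 14.85 = -2.00.

-2.00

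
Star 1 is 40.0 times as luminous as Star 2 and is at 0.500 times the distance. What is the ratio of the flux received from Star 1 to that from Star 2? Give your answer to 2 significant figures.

1.6×10^2

F = L/(4πd²), so F_1/F_2 = (L_1/L_2) / (d_1/d_2)²
= 40.0 / (0.500)² = 40.0 / 0.2500 = 160.0.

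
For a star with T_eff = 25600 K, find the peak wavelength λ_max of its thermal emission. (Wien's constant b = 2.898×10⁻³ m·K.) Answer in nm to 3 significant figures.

λ_max = b/T = 2.898×10⁻³ / 25600 = 1.13×10^-7 m = 113.2 nm.

113 nm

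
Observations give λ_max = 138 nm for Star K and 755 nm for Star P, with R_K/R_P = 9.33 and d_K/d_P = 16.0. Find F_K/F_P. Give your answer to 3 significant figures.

305

Wien's law: T_K/T_P = λ_P/λ_K = 755/138 = 5.471.
L_K/L_P = (R_K/R_P)²(T_K/T_P)⁴ = (9.33)²(5.471)⁴ = 7.799×10^4.
F_K/F_P = (L_K/L_P)/(d_K/d_P)² = 7.799×10^4/(16.0)² = 304.6.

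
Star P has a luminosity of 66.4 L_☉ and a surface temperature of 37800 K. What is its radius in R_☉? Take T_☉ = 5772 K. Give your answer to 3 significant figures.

R/R_☉ = √(L/L_☉) / (T/T_☉)² = √(66.4) / (6.549)²
       = 8.149 / 42.89 = 0.1900.

0.190 R_☉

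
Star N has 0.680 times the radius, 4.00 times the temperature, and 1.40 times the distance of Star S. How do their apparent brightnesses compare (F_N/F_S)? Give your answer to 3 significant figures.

L_N/L_S = (R_N/R_S)²(T_N/T_S)⁴ = (0.680)² × (4.00)⁴ = 118.4.
F_N/F_S = (L_N/L_S)/(d_N/d_S)² = 118.4 / (1.40)² = 60.40.

60.4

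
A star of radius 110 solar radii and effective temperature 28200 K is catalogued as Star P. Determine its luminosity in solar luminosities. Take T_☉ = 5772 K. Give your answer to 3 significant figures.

6.89×10^6 solar luminosities

L/L_☉ = (R/R_☉)² (T/T_☉)⁴ = (110)² × (28200/5772)⁴
       = 1.210×10^4 × (4.886)⁴ = 1.210×10^4 × 569.8 = 6.894×10^6.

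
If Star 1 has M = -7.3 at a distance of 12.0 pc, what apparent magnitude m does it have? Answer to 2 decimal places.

m = M + 5 log₁₀(d/10 pc) = -7.3 + 5 log₁₀(12.0/10)
  = -7.3 + 5 × 0.079 = -7.3 + 0.40 = -6.90.

-6.90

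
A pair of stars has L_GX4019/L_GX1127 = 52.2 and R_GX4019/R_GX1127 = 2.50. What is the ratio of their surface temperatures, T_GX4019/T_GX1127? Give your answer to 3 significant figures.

1.70

L ∝ R²T⁴ gives T ∝ (L/R²)^(1/4), so
T_GX4019/T_GX1127 = (52.2 / 2.50²)^(1/4) = (8.352)^(1/4) = 1.700.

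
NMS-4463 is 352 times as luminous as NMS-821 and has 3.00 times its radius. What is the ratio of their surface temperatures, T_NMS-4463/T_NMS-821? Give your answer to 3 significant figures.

L ∝ R²T⁴ gives T ∝ (L/R²)^(1/4), so
T_NMS-4463/T_NMS-821 = (352 / 3.00²)^(1/4) = (39.11)^(1/4) = 2.501.

2.50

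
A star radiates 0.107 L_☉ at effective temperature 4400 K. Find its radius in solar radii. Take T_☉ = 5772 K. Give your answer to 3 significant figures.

R/R_☉ = √(L/L_☉) / (T/T_☉)² = √(0.107) / (0.7623)²
       = 0.3271 / 0.5811 = 0.5629.

0.563 solar radii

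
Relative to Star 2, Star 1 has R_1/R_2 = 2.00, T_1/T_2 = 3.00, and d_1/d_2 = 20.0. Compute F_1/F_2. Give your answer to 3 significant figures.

0.810

L_1/L_2 = (R_1/R_2)²(T_1/T_2)⁴ = (2.00)² × (3.00)⁴ = 324.0.
F_1/F_2 = (L_1/L_2)/(d_1/d_2)² = 324.0 / (20.0)² = 0.8100.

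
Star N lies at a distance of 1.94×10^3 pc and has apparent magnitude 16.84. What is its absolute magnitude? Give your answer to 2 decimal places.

M = m − 5 log₁₀(d/10 pc) = 16.84 − 5 log₁₀(1.94×10^3/10)
  = 16.84 − 5 × 2.288 = 16.84 − 11.44 = 5.40.

5.40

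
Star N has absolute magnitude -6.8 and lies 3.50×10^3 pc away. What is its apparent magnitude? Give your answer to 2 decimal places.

m = M + 5 log₁₀(d/10 pc) = -6.8 + 5 log₁₀(3.50×10^3/10)
  = -6.8 + 5 × 2.544 = -6.8 + 12.72 = 5.92.

5.92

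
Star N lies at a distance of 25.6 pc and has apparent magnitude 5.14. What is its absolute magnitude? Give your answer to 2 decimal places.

M = m − 5 log₁₀(d/10 pc) = 5.14 − 5 log₁₀(25.6/10)
  = 5.14 − 5 × 0.408 = 5.14 − 2.04 = 3.10.

3.10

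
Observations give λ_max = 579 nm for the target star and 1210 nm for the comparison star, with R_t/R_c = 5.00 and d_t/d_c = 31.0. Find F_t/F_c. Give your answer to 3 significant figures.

0.496

Wien's law: T_t/T_c = λ_c/λ_t = 1210/579 = 2.090.
L_t/L_c = (R_t/R_c)²(T_t/T_c)⁴ = (5.00)²(2.090)⁴ = 476.8.
F_t/F_c = (L_t/L_c)/(d_t/d_c)² = 476.8/(31.0)² = 0.4962.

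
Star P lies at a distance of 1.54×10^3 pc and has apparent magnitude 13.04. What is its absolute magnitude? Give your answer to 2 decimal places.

2.10

M = m − 5 log₁₀(d/10 pc) = 13.04 − 5 log₁₀(1.54×10^3/10)
  = 13.04 − 5 × 2.188 = 13.04 − 10.94 = 2.10.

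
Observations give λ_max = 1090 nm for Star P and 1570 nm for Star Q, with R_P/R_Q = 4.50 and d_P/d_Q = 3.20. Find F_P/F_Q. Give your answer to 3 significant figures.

Wien's law: T_P/T_Q = λ_Q/λ_P = 1570/1090 = 1.440.
L_P/L_Q = (R_P/R_Q)²(T_P/T_Q)⁴ = (4.50)²(1.440)⁴ = 87.16.
F_P/F_Q = (L_P/L_Q)/(d_P/d_Q)² = 87.16/(3.20)² = 8.512.

8.51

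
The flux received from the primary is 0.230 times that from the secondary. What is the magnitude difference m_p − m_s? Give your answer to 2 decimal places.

m_p − m_s = −2.5 log₁₀(F_p/F_s) = −2.5 log₁₀(0.230) = −2.5 × (-0.638) = 1.596.

1.60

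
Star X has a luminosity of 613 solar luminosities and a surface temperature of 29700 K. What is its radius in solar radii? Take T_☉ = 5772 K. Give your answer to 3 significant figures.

0.935 solar radii

R/R_☉ = √(L/L_☉) / (T/T_☉)² = √(613) / (5.146)²
       = 24.76 / 26.48 = 0.9351.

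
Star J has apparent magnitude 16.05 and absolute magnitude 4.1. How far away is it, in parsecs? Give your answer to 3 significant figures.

2.45×10^3 pc

m − M = 5 log₁₀(d/10 pc)
16.05 − (4.1) = 11.95 = 5 log₁₀(d/10)
d = 10 × 10^(11.95/5) = 10 × 10^2.390 = 2455 pc.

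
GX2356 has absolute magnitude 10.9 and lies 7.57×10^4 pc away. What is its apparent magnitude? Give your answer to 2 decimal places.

30.30

m = M + 5 log₁₀(d/10 pc) = 10.9 + 5 log₁₀(7.57×10^4/10)
  = 10.9 + 5 × 3.879 = 10.9 + 19.40 = 30.30.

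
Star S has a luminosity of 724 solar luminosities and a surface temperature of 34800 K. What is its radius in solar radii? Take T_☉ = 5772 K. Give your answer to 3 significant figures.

R/R_☉ = √(L/L_☉) / (T/T_☉)² = √(724) / (6.029)²
       = 26.91 / 36.35 = 0.7402.

0.740 solar radii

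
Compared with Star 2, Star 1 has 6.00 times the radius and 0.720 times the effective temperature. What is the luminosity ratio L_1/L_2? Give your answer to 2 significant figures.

From the Stefan–Boltzmann law, L ∝ R²T⁴, so
L_1/L_2 = (R_1/R_2)² (T_1/T_2)⁴ = (6.00)² × (0.720)⁴ = 36.00 × 0.2687 = 9.675.

9.7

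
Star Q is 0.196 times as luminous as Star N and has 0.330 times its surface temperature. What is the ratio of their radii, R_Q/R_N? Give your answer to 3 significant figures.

4.07

L ∝ R²T⁴ gives R ∝ √L / T², so
R_Q/R_N = √(0.196) / (0.330)² = 0.4427 / 0.1089 = 4.065.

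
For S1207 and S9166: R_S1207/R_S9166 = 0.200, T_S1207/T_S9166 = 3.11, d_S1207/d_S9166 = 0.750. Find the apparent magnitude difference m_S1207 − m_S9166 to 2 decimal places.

-2.06

L_S1207/L_S9166 = (0.200)²(3.11)⁴ = 3.742.
F_S1207/F_S9166 = (L_S1207/L_S9166)/(d_S1207/d_S9166)² = 3.742/0.5625 = 6.652.
m_S1207 − m_S9166 = −2.5 log₁₀(6.652) = -2.06.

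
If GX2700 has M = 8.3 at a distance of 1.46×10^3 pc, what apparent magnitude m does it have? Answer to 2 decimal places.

19.12

m = M + 5 log₁₀(d/10 pc) = 8.3 + 5 log₁₀(1.46×10^3/10)
  = 8.3 + 5 × 2.164 = 8.3 + 10.82 = 19.12.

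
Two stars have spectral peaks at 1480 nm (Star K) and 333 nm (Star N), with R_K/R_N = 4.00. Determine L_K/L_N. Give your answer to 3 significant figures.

0.0410

Wien's law gives T ∝ 1/λ_max, so T_K/T_N = λ_N/λ_K = 333/1480 = 0.2250.
Then L ∝ R²T⁴ gives L_K/L_N = (4.00)² × (0.2250)⁴ = 16.00 × 0.002563 = 0.04101.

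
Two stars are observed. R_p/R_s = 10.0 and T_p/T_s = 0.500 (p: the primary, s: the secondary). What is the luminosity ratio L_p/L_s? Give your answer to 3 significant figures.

From the Stefan–Boltzmann law, L ∝ R²T⁴, so
L_p/L_s = (R_p/R_s)² (T_p/T_s)⁴ = (10.0)² × (0.500)⁴ = 100.0 × 0.06250 = 6.250.

6.25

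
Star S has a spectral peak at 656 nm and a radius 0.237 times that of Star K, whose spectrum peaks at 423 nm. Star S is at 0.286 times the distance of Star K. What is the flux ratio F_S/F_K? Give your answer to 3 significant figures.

0.119

Wien's law: T_S/T_K = λ_K/λ_S = 423/656 = 0.6448.
L_S/L_K = (R_S/R_K)²(T_S/T_K)⁴ = (0.237)²(0.6448)⁴ = 0.009711.
F_S/F_K = (L_S/L_K)/(d_S/d_K)² = 0.009711/(0.286)² = 0.1187.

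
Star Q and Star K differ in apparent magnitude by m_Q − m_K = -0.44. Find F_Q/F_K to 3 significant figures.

F_Q/F_K = 10^(−(m_Q − m_K)/2.5) = 10^(0.44/2.5) = 10^0.176 = 1.500.

1.50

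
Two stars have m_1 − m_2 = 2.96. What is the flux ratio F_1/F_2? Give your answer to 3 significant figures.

0.0655

F_1/F_2 = 10^(−(m_1 − m_2)/2.5) = 10^(-2.96/2.5) = 10^-1.184 = 0.06546.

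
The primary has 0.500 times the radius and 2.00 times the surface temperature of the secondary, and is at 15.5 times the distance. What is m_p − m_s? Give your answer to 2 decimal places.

4.45

L_p/L_s = (0.500)²(2.00)⁴ = 4.000.
F_p/F_s = (L_p/L_s)/(d_p/d_s)² = 4.000/240.2 = 0.01665.
m_p − m_s = −2.5 log₁₀(0.01665) = 4.45.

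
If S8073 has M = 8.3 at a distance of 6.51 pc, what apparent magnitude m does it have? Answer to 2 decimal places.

7.37

m = M + 5 log₁₀(d/10 pc) = 8.3 + 5 log₁₀(6.51/10)
  = 8.3 + 5 × -0.186 = 8.3 + -0.93 = 7.37.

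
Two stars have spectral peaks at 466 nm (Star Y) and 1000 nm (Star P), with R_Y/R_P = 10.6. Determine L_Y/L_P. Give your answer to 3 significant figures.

Wien's law gives T ∝ 1/λ_max, so T_Y/T_P = λ_P/λ_Y = 1000/466 = 2.146.
Then L ∝ R²T⁴ gives L_Y/L_P = (10.6)² × (2.146)⁴ = 112.4 × 21.21 = 2383.

2.38×10^3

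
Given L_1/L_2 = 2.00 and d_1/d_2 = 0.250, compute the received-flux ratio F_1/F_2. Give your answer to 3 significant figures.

F = L/(4πd²), so F_1/F_2 = (L_1/L_2) / (d_1/d_2)²
= 2.00 / (0.250)² = 2.00 / 0.06250 = 32.00.

32.0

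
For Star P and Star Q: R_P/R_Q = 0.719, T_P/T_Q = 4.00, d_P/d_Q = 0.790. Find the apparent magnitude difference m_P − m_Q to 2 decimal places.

-5.82

L_P/L_Q = (0.719)²(4.00)⁴ = 132.3.
F_P/F_Q = (L_P/L_Q)/(d_P/d_Q)² = 132.3/0.6241 = 212.1.
m_P − m_Q = −2.5 log₁₀(212.1) = -5.82.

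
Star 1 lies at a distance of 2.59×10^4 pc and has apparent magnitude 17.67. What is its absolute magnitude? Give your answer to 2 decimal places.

M = m − 5 log₁₀(d/10 pc) = 17.67 − 5 log₁₀(2.59×10^4/10)
  = 17.67 − 5 × 3.413 = 17.67 − 17.07 = 0.60.

0.60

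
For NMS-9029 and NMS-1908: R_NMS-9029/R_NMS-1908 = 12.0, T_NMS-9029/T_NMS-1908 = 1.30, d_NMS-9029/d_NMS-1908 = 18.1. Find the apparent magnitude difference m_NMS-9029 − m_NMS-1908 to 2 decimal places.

-0.25

L_NMS-9029/L_NMS-1908 = (12.0)²(1.30)⁴ = 411.3.
F_NMS-9029/F_NMS-1908 = (L_NMS-9029/L_NMS-1908)/(d_NMS-9029/d_NMS-1908)² = 411.3/327.6 = 1.255.
m_NMS-9029 − m_NMS-1908 = −2.5 log₁₀(1.255) = -0.25.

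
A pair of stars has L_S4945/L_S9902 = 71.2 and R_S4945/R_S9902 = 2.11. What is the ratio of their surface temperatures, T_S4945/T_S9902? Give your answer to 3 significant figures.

L ∝ R²T⁴ gives T ∝ (L/R²)^(1/4), so
T_S4945/T_S9902 = (71.2 / 2.11²)^(1/4) = (15.99)^(1/4) = 2.000.

2.00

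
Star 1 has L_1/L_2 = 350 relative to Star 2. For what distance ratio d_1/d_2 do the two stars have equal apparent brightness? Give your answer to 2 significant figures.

19

Equal flux requires L_1/d_1² = L_2/d_2², so d_1/d_2 = √(L_1/L_2)
= √(350) = 18.71.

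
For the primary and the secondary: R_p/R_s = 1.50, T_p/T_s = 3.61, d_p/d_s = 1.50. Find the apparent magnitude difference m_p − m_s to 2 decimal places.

L_p/L_s = (1.50)²(3.61)⁴ = 382.1.
F_p/F_s = (L_p/L_s)/(d_p/d_s)² = 382.1/2.250 = 169.8.
m_p − m_s = −2.5 log₁₀(169.8) = -5.58.

-5.58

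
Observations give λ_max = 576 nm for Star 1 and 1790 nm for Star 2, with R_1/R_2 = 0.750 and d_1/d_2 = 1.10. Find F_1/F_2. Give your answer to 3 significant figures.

43.4

Wien's law: T_1/T_2 = λ_2/λ_1 = 1790/576 = 3.108.
L_1/L_2 = (R_1/R_2)²(T_1/T_2)⁴ = (0.750)²(3.108)⁴ = 52.46.
F_1/F_2 = (L_1/L_2)/(d_1/d_2)² = 52.46/(1.10)² = 43.36.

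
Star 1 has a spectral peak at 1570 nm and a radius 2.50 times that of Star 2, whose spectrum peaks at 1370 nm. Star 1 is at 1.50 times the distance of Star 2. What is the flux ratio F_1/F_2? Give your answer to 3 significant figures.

Wien's law: T_1/T_2 = λ_2/λ_1 = 1370/1570 = 0.8726.
L_1/L_2 = (R_1/R_2)²(T_1/T_2)⁴ = (2.50)²(0.8726)⁴ = 3.624.
F_1/F_2 = (L_1/L_2)/(d_1/d_2)² = 3.624/(1.50)² = 1.611.

1.61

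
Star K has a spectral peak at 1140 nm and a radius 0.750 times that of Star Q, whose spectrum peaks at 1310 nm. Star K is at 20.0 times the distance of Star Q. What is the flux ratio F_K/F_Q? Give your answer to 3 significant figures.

0.00245

Wien's law: T_K/T_Q = λ_Q/λ_K = 1310/1140 = 1.149.
L_K/L_Q = (R_K/R_Q)²(T_K/T_Q)⁴ = (0.750)²(1.149)⁴ = 0.9808.
F_K/F_Q = (L_K/L_Q)/(d_K/d_Q)² = 0.9808/(20.0)² = 0.002452.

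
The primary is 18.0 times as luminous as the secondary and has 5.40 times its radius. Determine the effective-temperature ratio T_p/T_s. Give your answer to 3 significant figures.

0.886

L ∝ R²T⁴ gives T ∝ (L/R²)^(1/4), so
T_p/T_s = (18.0 / 5.40²)^(1/4) = (0.6173)^(1/4) = 0.8864.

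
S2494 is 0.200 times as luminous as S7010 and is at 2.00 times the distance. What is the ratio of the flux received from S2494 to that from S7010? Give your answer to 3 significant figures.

F = L/(4πd²), so F_S2494/F_S7010 = (L_S2494/L_S7010) / (d_S2494/d_S7010)²
= 0.200 / (2.00)² = 0.200 / 4.000 = 0.05000.

0.0500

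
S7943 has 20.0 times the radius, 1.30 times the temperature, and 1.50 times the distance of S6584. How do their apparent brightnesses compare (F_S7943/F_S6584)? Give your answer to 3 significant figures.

L_S7943/L_S6584 = (R_S7943/R_S6584)²(T_S7943/T_S6584)⁴ = (20.0)² × (1.30)⁴ = 1142.
F_S7943/F_S6584 = (L_S7943/L_S6584)/(d_S7943/d_S6584)² = 1142 / (1.50)² = 507.8.

508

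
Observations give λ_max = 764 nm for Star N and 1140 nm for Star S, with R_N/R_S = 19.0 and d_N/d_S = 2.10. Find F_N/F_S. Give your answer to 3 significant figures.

406

Wien's law: T_N/T_S = λ_S/λ_N = 1140/764 = 1.492.
L_N/L_S = (R_N/R_S)²(T_N/T_S)⁴ = (19.0)²(1.492)⁴ = 1790.
F_N/F_S = (L_N/L_S)/(d_N/d_S)² = 1790/(2.10)² = 405.8.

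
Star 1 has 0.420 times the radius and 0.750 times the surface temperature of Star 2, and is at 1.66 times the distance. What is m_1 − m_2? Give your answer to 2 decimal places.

4.23

L_1/L_2 = (0.420)²(0.750)⁴ = 0.05581.
F_1/F_2 = (L_1/L_2)/(d_1/d_2)² = 0.05581/2.756 = 0.02025.
m_1 − m_2 = −2.5 log₁₀(0.02025) = 4.23.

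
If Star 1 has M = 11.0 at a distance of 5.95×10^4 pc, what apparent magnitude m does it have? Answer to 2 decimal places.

m = M + 5 log₁₀(d/10 pc) = 11.0 + 5 log₁₀(5.95×10^4/10)
  = 11.0 + 5 × 3.775 = 11.0 + 18.87 = 29.87.

29.87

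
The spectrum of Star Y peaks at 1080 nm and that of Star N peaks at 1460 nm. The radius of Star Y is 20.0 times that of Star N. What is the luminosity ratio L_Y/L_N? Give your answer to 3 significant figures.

Wien's law gives T ∝ 1/λ_max, so T_Y/T_N = λ_N/λ_Y = 1460/1080 = 1.352.
Then L ∝ R²T⁴ gives L_Y/L_N = (20.0)² × (1.352)⁴ = 400.0 × 3.340 = 1336.

1.34×10^3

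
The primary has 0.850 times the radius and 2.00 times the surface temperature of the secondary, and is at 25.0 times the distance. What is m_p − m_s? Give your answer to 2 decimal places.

4.33

L_p/L_s = (0.850)²(2.00)⁴ = 11.56.
F_p/F_s = (L_p/L_s)/(d_p/d_s)² = 11.56/625.0 = 0.01850.
m_p − m_s = −2.5 log₁₀(0.01850) = 4.33.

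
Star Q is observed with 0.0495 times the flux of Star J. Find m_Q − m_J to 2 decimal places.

m_Q − m_J = −2.5 log₁₀(F_Q/F_J) = −2.5 log₁₀(0.0495) = −2.5 × (-1.305) = 3.263.

3.26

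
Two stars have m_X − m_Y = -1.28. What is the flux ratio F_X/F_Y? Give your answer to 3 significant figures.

F_X/F_Y = 10^(−(m_X − m_Y)/2.5) = 10^(1.28/2.5) = 10^0.512 = 3.251.

3.25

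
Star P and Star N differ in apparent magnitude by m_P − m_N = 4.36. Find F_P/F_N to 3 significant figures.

0.0180

F_P/F_N = 10^(−(m_P − m_N)/2.5) = 10^(-4.36/2.5) = 10^-1.744 = 0.01803.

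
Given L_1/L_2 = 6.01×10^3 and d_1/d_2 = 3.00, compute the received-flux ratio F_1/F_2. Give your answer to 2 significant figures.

6.7×10^2

F = L/(4πd²), so F_1/F_2 = (L_1/L_2) / (d_1/d_2)²
= 6.01×10^3 / (3.00)² = 6.01×10^3 / 9.000 = 667.8.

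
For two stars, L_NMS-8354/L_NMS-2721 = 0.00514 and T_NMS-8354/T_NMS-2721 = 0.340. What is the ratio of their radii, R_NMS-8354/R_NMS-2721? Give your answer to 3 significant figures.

0.620

L ∝ R²T⁴ gives R ∝ √L / T², so
R_NMS-8354/R_NMS-2721 = √(0.00514) / (0.340)² = 0.07169 / 0.1156 = 0.6202.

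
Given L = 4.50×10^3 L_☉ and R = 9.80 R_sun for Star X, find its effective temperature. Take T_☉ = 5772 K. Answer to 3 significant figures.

T/T_☉ = (L/L_☉)^(1/4) / (R/R_☉)^(1/2)
T = 5772 × (4.50×10^3)^(1/4) / √(9.80) = 5772 × 8.190 / 3.130 = 1.510×10^4 K.

1.51×10^4 K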